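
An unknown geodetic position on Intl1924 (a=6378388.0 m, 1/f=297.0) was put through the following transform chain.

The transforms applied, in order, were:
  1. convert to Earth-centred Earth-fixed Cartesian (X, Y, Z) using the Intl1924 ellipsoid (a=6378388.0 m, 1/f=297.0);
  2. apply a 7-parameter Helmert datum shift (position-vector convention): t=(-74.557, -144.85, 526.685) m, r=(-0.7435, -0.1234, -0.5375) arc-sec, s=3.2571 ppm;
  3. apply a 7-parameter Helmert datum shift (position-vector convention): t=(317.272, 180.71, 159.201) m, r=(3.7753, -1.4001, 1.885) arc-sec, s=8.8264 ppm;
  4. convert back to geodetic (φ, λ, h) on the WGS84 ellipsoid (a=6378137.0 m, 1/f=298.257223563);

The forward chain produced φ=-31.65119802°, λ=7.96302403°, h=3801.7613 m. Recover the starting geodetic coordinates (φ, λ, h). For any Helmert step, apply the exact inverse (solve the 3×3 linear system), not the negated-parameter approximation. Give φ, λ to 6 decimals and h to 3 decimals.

start: φ=-31.651198°, λ=7.963024°, h=3801.761 m
→ ECEF (a=6378137.000, f=1/298.257223563): X=5385257.9915, Y=753304.9401, Z=-3329564.7017
→ Helmert⁻¹: X=5384877.4700, Y=753007.4269, Z=-3329744.8478
→ Helmert⁻¹: X=5384930.5326, Y=753175.8605, Z=-3330261.1925
→ geod (Bowring, a=6378388.000): φ=-31.65889500°, λ=7.96215500°, h=3650.1120 m

φ=-31.658895°, λ=7.962155°, h=3650.112 m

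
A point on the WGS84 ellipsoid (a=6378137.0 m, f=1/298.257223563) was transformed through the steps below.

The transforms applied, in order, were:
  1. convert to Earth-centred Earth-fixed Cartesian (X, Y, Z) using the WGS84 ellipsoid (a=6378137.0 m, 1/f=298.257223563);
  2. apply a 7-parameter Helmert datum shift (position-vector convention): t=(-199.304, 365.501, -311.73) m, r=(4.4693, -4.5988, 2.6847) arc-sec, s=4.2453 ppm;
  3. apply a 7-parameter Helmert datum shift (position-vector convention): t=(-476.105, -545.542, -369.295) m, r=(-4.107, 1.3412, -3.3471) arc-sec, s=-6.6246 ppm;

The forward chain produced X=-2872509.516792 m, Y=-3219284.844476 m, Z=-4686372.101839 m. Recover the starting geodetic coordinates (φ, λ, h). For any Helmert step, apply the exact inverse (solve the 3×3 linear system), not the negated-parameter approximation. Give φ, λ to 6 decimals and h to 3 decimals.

start: X=-2872509.5168, Y=-3219284.8445, Z=-4686372.1018 m
→ Helmert⁻¹: X=-2871969.7366, Y=-3218713.9228, Z=-4686116.6132
→ Helmert⁻¹: X=-2871904.6102, Y=-3219129.9055, Z=-4685651.2084
→ geod (Bowring, a=6378137.000): φ=-47.55636100°, λ=-131.73733000°, h=2604.9460 m

φ=-47.556361°, λ=-131.737330°, h=2604.946 m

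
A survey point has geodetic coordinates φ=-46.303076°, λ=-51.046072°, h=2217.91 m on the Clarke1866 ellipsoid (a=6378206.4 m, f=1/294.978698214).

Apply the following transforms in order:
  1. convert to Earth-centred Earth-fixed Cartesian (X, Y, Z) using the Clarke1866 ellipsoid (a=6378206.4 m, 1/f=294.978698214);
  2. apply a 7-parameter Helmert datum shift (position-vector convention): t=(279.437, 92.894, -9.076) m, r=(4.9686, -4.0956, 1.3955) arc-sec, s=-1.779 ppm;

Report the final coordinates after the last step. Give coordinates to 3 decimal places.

start: φ=-46.303076°, λ=-51.046072°, h=2217.910 m
→ ECEF (a=6378206.400, f=1/294.978698214): X=2776124.2838, Y=-3433870.0909, Z=-4589984.8708
→ Helmert 7p (PV): X=2776513.1529, Y=-3433641.7406, Z=-4590013.3750

X=2776513.153 m, Y=-3433641.741 m, Z=-4590013.375 m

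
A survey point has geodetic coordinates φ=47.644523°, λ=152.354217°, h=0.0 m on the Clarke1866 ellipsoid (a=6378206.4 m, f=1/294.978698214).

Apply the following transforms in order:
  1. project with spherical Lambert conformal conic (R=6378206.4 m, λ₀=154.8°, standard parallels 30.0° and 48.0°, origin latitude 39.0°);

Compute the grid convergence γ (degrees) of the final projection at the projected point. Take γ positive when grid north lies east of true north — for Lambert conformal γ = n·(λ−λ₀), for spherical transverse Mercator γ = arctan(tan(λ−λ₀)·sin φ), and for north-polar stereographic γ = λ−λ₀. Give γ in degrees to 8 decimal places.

-1.54559943

start: φ=47.644523°, λ=152.354217°, h=0.000 m
→ into lcc (λ₀=154.8°): φ=47.64452300°, λ−λ₀=-2.44578300°
convergence γ = -1.54559943°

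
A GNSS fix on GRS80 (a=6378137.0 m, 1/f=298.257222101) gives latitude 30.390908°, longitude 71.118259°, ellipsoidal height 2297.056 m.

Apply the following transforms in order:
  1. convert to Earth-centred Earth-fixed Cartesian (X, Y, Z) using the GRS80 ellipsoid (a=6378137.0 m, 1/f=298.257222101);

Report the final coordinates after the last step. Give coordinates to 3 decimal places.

start: φ=30.390908°, λ=71.118259°, h=2297.056 m
→ ECEF (a=6378137.000, f=1/298.257222101): X=1782619.7628, Y=5212025.6331, Z=3208990.2927

X=1782619.763 m, Y=5212025.633 m, Z=3208990.293 m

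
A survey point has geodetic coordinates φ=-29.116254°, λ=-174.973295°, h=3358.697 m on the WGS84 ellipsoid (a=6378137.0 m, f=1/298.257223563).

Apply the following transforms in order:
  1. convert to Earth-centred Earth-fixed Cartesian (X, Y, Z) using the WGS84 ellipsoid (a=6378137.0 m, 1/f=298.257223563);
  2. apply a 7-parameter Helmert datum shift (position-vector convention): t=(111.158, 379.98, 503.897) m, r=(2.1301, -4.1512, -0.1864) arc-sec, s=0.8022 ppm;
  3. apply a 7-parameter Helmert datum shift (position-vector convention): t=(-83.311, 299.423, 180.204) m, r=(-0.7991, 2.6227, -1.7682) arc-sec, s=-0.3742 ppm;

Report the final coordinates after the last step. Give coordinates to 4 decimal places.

X=-5558011.4585 m, Y=-488125.5281 m, Z=-3086160.3680 m

start: φ=-29.116254°, λ=-174.973295°, h=3358.697 m
→ ECEF (a=6378137.000, f=1/298.257223563): X=-5558055.1768, Y=-488877.3096, Z=-3086798.8018
→ Helmert 7p (PV): X=-5557886.7956, Y=-488460.8215, Z=-3086414.2889
→ Helmert 7p (PV): X=-5558011.4585, Y=-488125.5281, Z=-3086160.3680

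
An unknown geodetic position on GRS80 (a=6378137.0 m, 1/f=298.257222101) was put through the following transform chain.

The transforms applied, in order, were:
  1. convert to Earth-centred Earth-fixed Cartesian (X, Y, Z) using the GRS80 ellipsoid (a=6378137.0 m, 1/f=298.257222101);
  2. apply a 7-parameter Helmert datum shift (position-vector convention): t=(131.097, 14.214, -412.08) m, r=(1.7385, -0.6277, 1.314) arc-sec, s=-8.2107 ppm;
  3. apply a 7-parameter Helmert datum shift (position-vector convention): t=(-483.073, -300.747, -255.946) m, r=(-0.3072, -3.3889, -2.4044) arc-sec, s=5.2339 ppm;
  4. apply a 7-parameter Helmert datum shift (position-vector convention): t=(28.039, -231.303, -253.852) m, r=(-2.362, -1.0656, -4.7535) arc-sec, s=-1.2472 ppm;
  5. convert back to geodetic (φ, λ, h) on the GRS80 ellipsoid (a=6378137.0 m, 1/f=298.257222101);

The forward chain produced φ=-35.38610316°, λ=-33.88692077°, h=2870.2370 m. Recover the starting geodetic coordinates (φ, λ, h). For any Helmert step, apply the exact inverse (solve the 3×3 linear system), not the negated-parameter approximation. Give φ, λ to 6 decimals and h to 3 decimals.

φ=-35.380753°, λ=-33.878985°, h=2347.694 m

start: φ=-35.386103°, λ=-33.886921°, h=2870.237 m
→ ECEF (a=6378137.000, f=1/298.257222101): X=4323432.6643, Y=-2903793.8213, Z=-3674535.0587
→ Helmert⁻¹: X=4323457.9463, Y=-2903424.4269, Z=-3674341.3730
→ Helmert⁻¹: X=4323891.8633, Y=-2903052.6103, Z=-3674141.5618
→ Helmert⁻¹: X=4323766.5934, Y=-2903149.1691, Z=-3673748.3348
→ geod (Bowring, a=6378137.000): φ=-35.38075300°, λ=-33.87898500°, h=2347.6940 m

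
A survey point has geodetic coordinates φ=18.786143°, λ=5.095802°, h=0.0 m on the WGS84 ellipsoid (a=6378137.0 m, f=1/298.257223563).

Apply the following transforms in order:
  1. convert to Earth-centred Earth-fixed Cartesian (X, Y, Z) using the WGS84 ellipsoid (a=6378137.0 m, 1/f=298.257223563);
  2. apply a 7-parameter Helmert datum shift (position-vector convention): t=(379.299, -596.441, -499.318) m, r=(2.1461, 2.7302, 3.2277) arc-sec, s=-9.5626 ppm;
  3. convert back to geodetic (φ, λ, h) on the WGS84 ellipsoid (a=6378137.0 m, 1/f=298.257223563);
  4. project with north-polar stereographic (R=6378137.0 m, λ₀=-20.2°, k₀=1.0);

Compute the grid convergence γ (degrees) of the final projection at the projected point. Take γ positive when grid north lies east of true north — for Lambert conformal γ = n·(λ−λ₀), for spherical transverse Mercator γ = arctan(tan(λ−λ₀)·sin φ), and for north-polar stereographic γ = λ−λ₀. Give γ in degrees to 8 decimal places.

start: φ=18.786143°, λ=5.095802°, h=0.000 m
→ ECEF (a=6378137.000, f=1/298.257223563): X=6016578.3585, Y=536520.9767, Z=2040952.8149
→ Helmert 7p (PV): X=6016918.7424, Y=535992.3186, Z=2040359.9253
→ geod (Bowring, a=6378137.000): φ=18.78022225°, λ=5.09052080°, h=85.6483 m
→ into stereo (λ₀=-20.2°): φ=18.78022225°, λ−λ₀=25.29052080°
convergence γ = 25.29052080°

25.29052080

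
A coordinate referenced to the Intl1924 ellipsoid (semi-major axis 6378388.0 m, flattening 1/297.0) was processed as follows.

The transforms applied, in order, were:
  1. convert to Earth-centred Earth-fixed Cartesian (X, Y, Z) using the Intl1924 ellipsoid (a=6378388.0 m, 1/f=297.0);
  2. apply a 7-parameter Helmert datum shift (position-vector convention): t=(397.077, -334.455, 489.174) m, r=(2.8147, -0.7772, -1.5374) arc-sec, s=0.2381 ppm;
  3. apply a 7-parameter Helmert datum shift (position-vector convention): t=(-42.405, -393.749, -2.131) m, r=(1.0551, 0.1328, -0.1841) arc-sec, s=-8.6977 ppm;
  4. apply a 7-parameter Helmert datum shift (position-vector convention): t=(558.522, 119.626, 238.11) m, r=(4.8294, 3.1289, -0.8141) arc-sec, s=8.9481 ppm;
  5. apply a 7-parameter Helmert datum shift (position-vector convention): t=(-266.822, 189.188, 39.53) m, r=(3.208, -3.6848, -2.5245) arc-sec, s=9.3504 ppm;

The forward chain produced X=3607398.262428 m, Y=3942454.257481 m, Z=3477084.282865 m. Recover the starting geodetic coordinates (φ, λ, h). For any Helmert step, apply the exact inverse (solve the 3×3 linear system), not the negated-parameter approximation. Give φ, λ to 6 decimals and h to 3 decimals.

φ=33.220078°, λ=47.551917°, h=2885.539 m

start: X=3607398.2624, Y=3942454.2575, Z=3477084.2829 m
→ Helmert⁻¹: X=3607645.2136, Y=3942326.4379, Z=3476886.4786
→ Helmert⁻¹: X=3606986.1183, Y=3942267.1724, Z=3476579.6725
→ Helmert⁻¹: X=3607054.1390, Y=3942716.2170, Z=3476594.1963
→ Helmert⁻¹: X=3606639.9107, Y=3943124.0495, Z=3476036.7968
→ geod (Bowring, a=6378388.000): φ=33.22007800°, λ=47.55191700°, h=2885.5390 m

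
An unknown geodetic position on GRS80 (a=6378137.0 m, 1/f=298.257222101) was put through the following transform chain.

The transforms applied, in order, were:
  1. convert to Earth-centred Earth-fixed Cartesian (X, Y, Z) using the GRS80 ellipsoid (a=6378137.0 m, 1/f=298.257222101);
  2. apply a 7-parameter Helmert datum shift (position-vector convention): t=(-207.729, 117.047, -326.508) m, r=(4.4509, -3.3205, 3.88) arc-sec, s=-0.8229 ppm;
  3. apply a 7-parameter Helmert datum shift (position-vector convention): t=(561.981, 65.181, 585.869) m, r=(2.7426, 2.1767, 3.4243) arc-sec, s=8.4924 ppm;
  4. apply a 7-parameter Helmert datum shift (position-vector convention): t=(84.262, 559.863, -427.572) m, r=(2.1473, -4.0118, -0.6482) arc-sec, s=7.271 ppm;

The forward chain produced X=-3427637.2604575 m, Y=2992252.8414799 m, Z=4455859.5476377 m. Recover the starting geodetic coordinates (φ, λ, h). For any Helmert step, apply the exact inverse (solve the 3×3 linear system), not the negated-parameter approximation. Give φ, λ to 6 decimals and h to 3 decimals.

start: X=-3427637.2605, Y=2992252.8415, Z=4455859.5476 m
→ Helmert⁻¹: X=-3427619.3275, Y=2991706.8463, Z=4456290.2397
→ Helmert⁻¹: X=-3428149.5477, Y=2991732.4154, Z=4455590.5748
→ Helmert⁻¹: X=-3427816.6296, Y=2991778.4623, Z=4455911.3730
→ geod (Bowring, a=6378137.000): φ=44.59507100°, λ=138.88573300°, h=703.8210 m

φ=44.595071°, λ=138.885733°, h=703.821 m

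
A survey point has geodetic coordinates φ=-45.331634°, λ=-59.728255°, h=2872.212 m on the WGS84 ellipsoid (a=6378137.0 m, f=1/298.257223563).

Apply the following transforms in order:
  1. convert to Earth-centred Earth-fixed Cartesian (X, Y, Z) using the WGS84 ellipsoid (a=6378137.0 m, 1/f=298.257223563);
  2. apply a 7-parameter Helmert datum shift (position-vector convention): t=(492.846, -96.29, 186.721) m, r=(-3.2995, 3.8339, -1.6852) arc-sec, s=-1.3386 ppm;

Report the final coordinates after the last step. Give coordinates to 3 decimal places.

X=2265542.212 m, Y=-3880944.415 m, Z=-4515164.016 m

start: φ=-45.331634°, λ=-59.728255°, h=2872.212 m
→ ECEF (a=6378137.000, f=1/298.257223563): X=2265168.0325, Y=-3880762.5830, Z=-4515376.7561
→ Helmert 7p (PV): X=2265542.2118, Y=-3880944.4146, Z=-4515164.0158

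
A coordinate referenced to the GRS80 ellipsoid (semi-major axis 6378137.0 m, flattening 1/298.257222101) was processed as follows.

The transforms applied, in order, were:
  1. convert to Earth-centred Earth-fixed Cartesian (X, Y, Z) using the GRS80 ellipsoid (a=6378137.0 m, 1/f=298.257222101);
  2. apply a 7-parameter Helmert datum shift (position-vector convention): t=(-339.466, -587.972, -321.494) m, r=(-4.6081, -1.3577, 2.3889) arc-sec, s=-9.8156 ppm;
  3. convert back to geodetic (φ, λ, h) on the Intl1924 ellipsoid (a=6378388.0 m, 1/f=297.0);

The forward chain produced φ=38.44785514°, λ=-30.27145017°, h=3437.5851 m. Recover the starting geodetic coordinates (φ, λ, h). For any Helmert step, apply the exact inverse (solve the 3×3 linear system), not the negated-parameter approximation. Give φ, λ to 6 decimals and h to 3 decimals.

start: φ=38.447855°, λ=-30.271450°, h=3437.585 m
→ ECEF (a=6378388.000, f=1/297.0): X=4322195.8565, Y=-2522799.0522, Z=3946699.7433
→ Helmert⁻¹: X=4322574.5180, Y=-2522374.0784, Z=3946975.1759
→ geod (Bowring, a=6378137.000): φ=38.44836500°, λ=-30.26506300°, h=3912.9640 m

φ=38.448365°, λ=-30.265063°, h=3912.964 m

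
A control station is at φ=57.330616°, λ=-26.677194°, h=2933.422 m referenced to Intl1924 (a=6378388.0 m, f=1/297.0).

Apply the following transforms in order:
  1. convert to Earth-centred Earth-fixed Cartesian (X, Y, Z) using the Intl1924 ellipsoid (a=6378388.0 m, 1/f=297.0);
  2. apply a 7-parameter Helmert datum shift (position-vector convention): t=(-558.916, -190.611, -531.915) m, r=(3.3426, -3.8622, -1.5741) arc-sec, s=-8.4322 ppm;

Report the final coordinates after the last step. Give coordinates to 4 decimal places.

start: φ=57.330616°, λ=-26.677194°, h=2933.422 m
→ ECEF (a=6378388.000, f=1/297.0): X=3085256.7918, Y=-1550184.1177, Z=5348444.9111
→ Helmert 7p (PV): X=3084559.8842, Y=-1550471.8749, Z=5347900.5452

X=3084559.8842 m, Y=-1550471.8749 m, Z=5347900.5452 m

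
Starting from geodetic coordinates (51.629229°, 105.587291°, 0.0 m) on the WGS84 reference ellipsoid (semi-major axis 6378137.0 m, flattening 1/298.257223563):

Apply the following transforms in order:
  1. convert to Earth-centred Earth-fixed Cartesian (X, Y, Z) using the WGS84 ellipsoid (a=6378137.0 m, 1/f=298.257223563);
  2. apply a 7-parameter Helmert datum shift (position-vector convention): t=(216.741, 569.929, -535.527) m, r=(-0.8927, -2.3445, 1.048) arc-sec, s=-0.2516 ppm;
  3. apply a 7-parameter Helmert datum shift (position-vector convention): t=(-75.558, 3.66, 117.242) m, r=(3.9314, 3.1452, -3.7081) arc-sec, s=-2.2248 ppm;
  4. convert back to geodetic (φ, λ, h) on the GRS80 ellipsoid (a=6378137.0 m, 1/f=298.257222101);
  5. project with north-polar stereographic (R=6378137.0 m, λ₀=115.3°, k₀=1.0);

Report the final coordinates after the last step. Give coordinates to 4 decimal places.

E=-749302.3567 m, N=-4375496.2541 m

start: φ=51.629229°, λ=105.587291°, h=0.000 m
→ ECEF (a=6378137.000, f=1/298.257223563): X=-1066061.1516, Y=3821474.4239, Z=4977300.2119
→ Helmert 7p (PV): X=-1065920.1330, Y=3822059.5163, Z=4976734.7762
→ Helmert 7p (PV): X=-1065848.7222, Y=3821978.9792, Z=4976930.0476
→ geod (Bowring, a=6378137.000): φ=51.62414122°, λ=105.58237856°, h=-23.9285 m
→ stereo (R=6378137.0, λ₀=115.3°): E=-749302.3567, N=-4375496.2541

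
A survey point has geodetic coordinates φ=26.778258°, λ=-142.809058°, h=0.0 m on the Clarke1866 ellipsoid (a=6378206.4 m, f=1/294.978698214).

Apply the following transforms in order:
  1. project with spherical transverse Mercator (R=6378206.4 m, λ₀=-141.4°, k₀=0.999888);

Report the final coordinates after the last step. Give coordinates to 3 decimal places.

start: φ=26.778258°, λ=-142.809058°, h=0.000 m
→ tm (R=6378206.4, λ₀=-141.4°): E=-140028.1521, N=2981416.4662

E=-140028.152 m, N=2981416.466 m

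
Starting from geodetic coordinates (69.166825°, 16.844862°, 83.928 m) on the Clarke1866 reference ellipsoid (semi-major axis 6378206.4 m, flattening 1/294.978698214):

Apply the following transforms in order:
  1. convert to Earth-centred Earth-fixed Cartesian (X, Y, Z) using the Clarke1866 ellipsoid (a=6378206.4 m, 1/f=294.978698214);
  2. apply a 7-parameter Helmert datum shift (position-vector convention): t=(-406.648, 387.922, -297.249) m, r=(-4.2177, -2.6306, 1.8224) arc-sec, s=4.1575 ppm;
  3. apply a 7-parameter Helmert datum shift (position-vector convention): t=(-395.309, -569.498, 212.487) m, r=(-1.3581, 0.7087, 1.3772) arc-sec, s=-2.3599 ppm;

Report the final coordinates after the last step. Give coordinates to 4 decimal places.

start: φ=69.166825°, λ=16.844862°, h=83.928 m
→ ECEF (a=6378206.400, f=1/294.978698214): X=2177542.5319, Y=659299.7024, Z=5938509.3778
→ Helmert 7p (PV): X=2177063.3748, Y=659831.0358, Z=5938251.1082
→ Helmert 7p (PV): X=2176678.9256, Y=659313.6154, Z=5938437.7569

X=2176678.9256 m, Y=659313.6154 m, Z=5938437.7569 m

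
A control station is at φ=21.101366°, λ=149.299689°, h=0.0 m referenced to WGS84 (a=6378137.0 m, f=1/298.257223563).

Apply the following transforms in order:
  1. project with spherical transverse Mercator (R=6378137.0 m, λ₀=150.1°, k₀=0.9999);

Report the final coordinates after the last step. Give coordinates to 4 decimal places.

E=-83109.9548 m, N=2348967.3985 m

start: φ=21.101366°, λ=149.299689°, h=0.000 m
→ tm (R=6378137.0, λ₀=150.1°): E=-83109.9548, N=2348967.3985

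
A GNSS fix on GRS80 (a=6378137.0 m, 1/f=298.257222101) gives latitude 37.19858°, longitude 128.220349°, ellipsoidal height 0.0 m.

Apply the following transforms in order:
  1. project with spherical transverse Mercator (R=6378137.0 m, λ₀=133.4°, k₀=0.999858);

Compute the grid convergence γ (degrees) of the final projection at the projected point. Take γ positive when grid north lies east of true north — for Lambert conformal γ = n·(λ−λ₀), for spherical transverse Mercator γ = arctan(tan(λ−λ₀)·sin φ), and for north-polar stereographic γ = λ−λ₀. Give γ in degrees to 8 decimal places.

start: φ=37.198580°, λ=128.220349°, h=0.000 m
→ into tm (λ₀=133.4°): φ=37.19858000°, λ−λ₀=-5.17965100°
convergence γ = -3.13693079°

-3.13693079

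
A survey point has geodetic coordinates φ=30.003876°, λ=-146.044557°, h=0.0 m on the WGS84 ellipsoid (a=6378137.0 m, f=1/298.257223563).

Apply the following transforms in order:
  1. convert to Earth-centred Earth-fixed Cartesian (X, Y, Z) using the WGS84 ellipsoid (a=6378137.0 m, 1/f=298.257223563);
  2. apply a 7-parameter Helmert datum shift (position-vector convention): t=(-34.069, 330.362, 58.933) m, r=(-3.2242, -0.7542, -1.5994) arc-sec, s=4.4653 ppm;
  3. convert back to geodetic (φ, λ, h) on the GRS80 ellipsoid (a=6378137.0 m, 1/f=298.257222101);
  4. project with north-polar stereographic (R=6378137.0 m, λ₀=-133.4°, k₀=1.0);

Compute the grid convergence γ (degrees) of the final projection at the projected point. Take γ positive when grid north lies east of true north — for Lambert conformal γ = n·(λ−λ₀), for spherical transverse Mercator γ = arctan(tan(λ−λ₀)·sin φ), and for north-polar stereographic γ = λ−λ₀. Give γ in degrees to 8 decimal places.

start: φ=30.003876°, λ=-146.044557°, h=0.000 m
→ ECEF (a=6378137.000, f=1/298.257223563): X=-4585356.9190, Y=-3087676.7979, Z=3170745.8282
→ Helmert 7p (PV): X=-4585446.9991, Y=-3087275.1044, Z=3170850.4181
→ geod (Bowring, a=6378137.000): φ=30.00536808°, λ=-146.04853200°, h=-77.2775 m
→ into stereo (λ₀=-133.4°): φ=30.00536808°, λ−λ₀=-12.64853200°
convergence γ = -12.64853200°

-12.64853200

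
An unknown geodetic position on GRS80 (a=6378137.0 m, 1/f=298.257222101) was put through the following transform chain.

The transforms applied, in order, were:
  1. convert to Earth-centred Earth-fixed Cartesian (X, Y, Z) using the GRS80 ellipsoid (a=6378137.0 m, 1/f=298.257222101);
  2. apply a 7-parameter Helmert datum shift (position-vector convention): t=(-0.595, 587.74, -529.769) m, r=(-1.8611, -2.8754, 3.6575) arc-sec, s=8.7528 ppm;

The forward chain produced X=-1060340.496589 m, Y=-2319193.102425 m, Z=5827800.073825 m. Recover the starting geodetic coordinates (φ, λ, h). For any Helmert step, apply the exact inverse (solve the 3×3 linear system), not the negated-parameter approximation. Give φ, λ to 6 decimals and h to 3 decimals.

start: X=-1060340.4966, Y=-2319193.1024, Z=5827800.0738 m
→ Helmert⁻¹: X=-1060290.5074, Y=-2319794.3246, Z=5828272.6787
→ geod (Bowring, a=6378137.000): φ=66.50541800°, λ=-114.56335300°, h=1776.1950 m

φ=66.505418°, λ=-114.563353°, h=1776.195 m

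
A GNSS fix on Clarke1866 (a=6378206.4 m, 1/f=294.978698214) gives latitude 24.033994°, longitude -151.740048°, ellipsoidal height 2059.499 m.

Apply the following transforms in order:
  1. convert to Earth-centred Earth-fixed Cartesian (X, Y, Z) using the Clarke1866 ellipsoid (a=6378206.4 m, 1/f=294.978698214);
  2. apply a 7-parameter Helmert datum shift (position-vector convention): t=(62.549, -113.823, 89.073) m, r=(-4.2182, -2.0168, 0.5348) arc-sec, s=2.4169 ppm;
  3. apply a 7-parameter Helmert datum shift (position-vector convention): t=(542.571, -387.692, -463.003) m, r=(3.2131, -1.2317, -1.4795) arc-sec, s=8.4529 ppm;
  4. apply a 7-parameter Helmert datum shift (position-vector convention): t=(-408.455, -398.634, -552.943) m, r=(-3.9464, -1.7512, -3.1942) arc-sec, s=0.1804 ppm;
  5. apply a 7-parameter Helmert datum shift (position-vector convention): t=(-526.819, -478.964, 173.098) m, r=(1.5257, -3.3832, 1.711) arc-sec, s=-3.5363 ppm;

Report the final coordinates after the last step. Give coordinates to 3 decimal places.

start: φ=24.033994°, λ=-151.740048°, h=2059.499 m
→ ECEF (a=6378206.400, f=1/294.978698214): X=-5135461.6665, Y=-2760532.7344, Z=2582412.3219
→ Helmert 7p (PV): X=-5135429.6221, Y=-2760613.7330, Z=2582513.8772
→ Helmert 7p (PV): X=-5134965.6834, Y=-2761028.1540, Z=2581999.0338
→ Helmert 7p (PV): X=-5135439.7431, Y=-2761298.3658, Z=2581455.7863
→ Helmert 7p (PV): X=-5135967.8378, Y=-2761829.2586, Z=2581515.0985

X=-5135967.838 m, Y=-2761829.259 m, Z=2581515.099 m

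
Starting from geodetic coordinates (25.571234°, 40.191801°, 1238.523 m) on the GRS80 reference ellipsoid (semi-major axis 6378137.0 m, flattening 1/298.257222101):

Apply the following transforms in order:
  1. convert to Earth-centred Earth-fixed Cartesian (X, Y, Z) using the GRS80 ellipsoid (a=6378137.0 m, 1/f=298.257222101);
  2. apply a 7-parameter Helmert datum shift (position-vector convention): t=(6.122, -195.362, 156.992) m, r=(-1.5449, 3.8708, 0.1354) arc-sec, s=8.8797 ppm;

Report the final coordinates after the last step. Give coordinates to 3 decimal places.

start: φ=25.571234°, λ=40.191801°, h=1238.523 m
→ ECEF (a=6378137.000, f=1/298.257222101): X=4398547.7939, Y=3715982.2782, Z=2736825.6543
→ Helmert 7p (PV): X=4398641.8946, Y=3715843.2991, Z=2736896.5713

X=4398641.895 m, Y=3715843.299 m, Z=2736896.571 m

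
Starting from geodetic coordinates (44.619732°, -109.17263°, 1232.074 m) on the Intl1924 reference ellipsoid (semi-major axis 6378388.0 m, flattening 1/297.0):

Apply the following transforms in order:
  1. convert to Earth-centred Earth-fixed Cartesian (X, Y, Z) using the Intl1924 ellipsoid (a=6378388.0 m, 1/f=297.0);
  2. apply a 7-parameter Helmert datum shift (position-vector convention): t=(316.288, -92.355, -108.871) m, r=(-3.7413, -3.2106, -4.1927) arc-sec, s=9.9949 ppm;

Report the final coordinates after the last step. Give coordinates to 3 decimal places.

start: φ=44.619732°, λ=-109.172630°, h=1232.074 m
→ ECEF (a=6378388.000, f=1/297.0): X=-1493784.8559, Y=-4296172.6836, Z=4458313.3106
→ Helmert 7p (PV): X=-1493640.2227, Y=-4296196.7471, Z=4458303.6746

X=-1493640.223 m, Y=-4296196.747 m, Z=4458303.675 m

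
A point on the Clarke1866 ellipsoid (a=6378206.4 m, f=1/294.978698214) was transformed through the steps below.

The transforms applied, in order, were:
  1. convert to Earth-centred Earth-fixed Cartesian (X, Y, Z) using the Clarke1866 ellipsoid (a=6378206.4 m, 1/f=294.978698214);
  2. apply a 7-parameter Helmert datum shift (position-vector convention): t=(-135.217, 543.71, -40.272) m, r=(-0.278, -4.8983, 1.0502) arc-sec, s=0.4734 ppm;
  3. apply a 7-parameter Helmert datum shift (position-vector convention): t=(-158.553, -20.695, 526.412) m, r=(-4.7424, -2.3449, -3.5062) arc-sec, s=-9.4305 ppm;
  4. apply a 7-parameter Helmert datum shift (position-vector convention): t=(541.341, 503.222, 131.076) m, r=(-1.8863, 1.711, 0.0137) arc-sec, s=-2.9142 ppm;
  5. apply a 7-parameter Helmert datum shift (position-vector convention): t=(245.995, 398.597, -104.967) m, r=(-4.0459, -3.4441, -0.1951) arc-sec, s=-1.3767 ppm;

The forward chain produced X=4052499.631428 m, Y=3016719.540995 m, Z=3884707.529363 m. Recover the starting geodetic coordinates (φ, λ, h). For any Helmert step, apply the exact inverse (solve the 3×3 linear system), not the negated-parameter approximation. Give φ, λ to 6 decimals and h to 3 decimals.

φ=37.749093°, λ=36.652439°, h=1573.764 m

start: X=4052499.6314, Y=3016719.5410, Z=3884707.5294 m
→ Helmert⁻¹: X=4052321.2287, Y=3016252.7287, Z=3884809.3451
→ Helmert⁻¹: X=4051759.6711, Y=3015722.4999, Z=3884750.7788
→ Helmert⁻¹: X=4051949.3308, Y=3015751.2057, Z=3884284.2707
→ Helmert⁻¹: X=4052190.2226, Y=3015180.2014, Z=3884230.5378
→ geod (Bowring, a=6378206.400): φ=37.74909300°, λ=36.65243900°, h=1573.7640 m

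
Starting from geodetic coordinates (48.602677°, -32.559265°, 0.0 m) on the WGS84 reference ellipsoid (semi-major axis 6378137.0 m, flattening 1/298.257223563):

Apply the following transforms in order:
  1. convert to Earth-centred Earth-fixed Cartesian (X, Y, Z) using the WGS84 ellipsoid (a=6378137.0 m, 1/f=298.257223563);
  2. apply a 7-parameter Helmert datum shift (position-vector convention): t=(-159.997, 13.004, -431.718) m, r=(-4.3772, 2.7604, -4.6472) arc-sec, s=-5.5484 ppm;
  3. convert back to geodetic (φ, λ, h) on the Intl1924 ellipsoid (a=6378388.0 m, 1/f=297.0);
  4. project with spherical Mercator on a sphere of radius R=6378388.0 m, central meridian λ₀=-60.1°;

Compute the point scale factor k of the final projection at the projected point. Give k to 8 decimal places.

1.51220248

start: φ=48.602677°, λ=-32.559265°, h=0.000 m
→ ECEF (a=6378137.000, f=1/298.257223563): X=3561552.5980, Y=-2274141.7874, Z=4761455.6162
→ Helmert 7p (PV): X=3561385.3246, Y=-2274095.3642, Z=4760998.0764
→ geod (Bowring, a=6378388.000): φ=48.60189120°, λ=-32.55995511°, h=-652.6309 m
→ into merc (λ₀=-60.1°): φ=48.60189120°, λ−λ₀=27.54004489°
scale k = 1.51220248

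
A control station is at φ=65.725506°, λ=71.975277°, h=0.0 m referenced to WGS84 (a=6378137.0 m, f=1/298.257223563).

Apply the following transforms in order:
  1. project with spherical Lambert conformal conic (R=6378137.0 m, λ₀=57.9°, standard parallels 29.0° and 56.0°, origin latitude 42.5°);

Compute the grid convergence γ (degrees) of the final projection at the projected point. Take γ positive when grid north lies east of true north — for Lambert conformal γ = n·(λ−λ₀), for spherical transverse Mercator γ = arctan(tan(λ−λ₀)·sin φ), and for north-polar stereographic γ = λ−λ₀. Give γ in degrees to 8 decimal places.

9.60020646

start: φ=65.725506°, λ=71.975277°, h=0.000 m
→ into lcc (λ₀=57.9°): φ=65.72550600°, λ−λ₀=14.07527700°
convergence γ = 9.60020646°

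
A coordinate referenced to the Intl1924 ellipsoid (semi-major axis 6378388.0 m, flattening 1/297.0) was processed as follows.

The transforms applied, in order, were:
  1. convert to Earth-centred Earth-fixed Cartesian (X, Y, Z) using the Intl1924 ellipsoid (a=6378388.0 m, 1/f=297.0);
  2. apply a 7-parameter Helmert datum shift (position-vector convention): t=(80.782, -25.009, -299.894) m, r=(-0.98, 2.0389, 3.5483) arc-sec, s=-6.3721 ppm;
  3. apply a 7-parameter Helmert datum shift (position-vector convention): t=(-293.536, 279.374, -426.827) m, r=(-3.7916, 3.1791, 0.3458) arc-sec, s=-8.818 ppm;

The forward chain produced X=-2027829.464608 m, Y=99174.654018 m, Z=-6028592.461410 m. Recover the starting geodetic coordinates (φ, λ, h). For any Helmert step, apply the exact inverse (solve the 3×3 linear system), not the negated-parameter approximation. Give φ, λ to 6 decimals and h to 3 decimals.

start: X=-2027829.4646, Y=99174.6540, Z=-6028592.4614 m
→ Helmert⁻¹: X=-2027460.7299, Y=99010.3635, Z=-6028248.2199
→ Helmert⁻¹: X=-2027493.1409, Y=99099.5219, Z=-6028006.3075
→ geod (Bowring, a=6378388.000): φ=-71.50574700°, λ=177.20173200°, h=1524.5520 m

φ=-71.505747°, λ=177.201732°, h=1524.552 m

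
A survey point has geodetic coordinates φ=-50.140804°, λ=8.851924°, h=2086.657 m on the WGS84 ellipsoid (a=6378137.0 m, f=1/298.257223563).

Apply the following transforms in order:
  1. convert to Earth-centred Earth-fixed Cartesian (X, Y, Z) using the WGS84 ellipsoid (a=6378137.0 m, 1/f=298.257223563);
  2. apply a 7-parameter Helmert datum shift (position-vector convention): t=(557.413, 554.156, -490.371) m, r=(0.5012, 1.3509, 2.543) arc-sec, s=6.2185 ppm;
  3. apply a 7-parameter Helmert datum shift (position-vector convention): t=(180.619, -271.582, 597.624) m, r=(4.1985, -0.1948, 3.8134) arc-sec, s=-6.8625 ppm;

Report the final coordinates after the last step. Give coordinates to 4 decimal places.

start: φ=-50.140804°, λ=8.851924°, h=2086.657 m
→ ECEF (a=6378137.000, f=1/298.257223563): X=4048391.2454, Y=630481.3642, Z=-4874443.1880
→ Helmert 7p (PV): X=4048934.1355, Y=631101.1975, Z=-4874988.8532
→ Helmert 7p (PV): X=4049079.9051, Y=630999.3695, Z=-4874341.1048

X=4049079.9051 m, Y=630999.3695 m, Z=-4874341.1048 m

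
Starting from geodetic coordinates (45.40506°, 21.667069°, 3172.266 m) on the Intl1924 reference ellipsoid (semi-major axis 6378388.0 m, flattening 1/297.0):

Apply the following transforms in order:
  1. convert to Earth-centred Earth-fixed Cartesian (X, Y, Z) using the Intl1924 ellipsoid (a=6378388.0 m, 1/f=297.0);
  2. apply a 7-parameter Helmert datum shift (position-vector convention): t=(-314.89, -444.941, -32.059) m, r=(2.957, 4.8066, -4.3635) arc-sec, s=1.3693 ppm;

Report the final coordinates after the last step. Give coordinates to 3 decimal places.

X=4170808.500 m, Y=1656461.424 m, Z=4521308.473 m

start: φ=45.405060°, λ=21.667069°, h=3172.266 m
→ ECEF (a=6378388.000, f=1/297.0): X=4170977.2613, Y=1657057.1509, Z=4521407.7815
→ Helmert 7p (PV): X=4170808.5003, Y=1656461.4237, Z=4521308.4725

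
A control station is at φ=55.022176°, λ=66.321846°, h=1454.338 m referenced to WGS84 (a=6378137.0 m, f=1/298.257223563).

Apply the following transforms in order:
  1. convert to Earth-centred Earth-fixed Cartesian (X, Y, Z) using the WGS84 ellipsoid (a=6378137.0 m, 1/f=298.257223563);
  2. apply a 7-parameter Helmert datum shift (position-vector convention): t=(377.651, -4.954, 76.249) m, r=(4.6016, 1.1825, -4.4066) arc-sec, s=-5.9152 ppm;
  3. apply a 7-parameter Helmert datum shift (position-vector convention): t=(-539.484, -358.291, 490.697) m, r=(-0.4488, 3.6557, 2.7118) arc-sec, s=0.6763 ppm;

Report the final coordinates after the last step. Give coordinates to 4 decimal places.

start: φ=55.022176°, λ=66.321846°, h=1454.338 m
→ ECEF (a=6378137.000, f=1/298.257223563): X=1472021.4703, Y=3356835.4839, Z=5203990.7754
→ Helmert 7p (PV): X=1472491.9622, Y=3356663.1296, Z=5204102.6906
→ Helmert 7p (PV): X=1472001.5775, Y=3356337.7912, Z=5204563.5061

X=1472001.5775 m, Y=3356337.7912 m, Z=5204563.5061 m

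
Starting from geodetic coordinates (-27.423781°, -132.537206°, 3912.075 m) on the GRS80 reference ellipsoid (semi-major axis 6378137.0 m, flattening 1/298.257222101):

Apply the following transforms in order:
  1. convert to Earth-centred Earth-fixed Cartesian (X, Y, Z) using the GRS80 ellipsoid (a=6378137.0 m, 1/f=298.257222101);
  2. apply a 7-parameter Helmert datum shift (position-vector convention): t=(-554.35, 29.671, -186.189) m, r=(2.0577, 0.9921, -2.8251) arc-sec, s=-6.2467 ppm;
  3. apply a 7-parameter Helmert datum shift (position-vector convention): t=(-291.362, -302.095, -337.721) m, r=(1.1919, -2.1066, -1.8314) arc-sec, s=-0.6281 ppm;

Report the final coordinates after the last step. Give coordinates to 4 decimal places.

X=-3833454.8588 m, Y=-4177164.3227 m, Z=-2922368.2224 m

start: φ=-27.423781°, λ=-132.537206°, h=3912.075 m
→ ECEF (a=6378137.000, f=1/298.257222101): X=-3832556.9875, Y=-4177053.1734, Z=-2921777.8783
→ Helmert 7p (PV): X=-3833158.6604, Y=-4176915.7700, Z=-2921969.0520
→ Helmert 7p (PV): X=-3833454.8588, Y=-4177164.3227, Z=-2922368.2224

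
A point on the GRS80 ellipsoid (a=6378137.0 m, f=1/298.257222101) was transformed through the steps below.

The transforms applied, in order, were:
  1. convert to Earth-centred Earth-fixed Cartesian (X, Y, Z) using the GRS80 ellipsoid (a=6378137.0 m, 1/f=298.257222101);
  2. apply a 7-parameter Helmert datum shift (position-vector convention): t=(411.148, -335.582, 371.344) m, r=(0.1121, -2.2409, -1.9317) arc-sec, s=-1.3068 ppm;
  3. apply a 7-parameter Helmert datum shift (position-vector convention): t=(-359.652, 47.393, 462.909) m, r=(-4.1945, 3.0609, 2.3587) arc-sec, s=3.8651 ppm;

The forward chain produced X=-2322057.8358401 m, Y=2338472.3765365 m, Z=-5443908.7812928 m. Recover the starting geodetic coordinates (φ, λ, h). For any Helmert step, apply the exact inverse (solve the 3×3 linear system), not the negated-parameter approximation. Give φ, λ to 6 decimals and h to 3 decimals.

start: X=-2322057.8358, Y=2338472.3765, Z=-5443908.7813 m
→ Helmert⁻¹: X=-2321581.6761, Y=2338553.2067, Z=-5444337.5431
→ Helmert⁻¹: X=-2322076.9145, Y=2338867.1395, Z=-5444692.0459
→ geod (Bowring, a=6378137.000): φ=-58.98261300°, λ=134.79360300°, h=2046.2190 m

φ=-58.982613°, λ=134.793603°, h=2046.219 m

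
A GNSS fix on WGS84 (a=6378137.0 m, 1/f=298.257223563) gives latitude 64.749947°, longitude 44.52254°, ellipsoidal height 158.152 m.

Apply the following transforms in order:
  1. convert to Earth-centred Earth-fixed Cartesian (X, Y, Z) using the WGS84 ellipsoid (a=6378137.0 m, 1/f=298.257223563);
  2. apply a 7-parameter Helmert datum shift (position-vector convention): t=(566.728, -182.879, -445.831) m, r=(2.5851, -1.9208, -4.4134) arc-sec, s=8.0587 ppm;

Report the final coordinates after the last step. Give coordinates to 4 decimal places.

start: φ=64.749947°, λ=44.522540°, h=158.152 m
→ ECEF (a=6378137.000, f=1/298.257223563): X=1945185.2906, Y=1913033.0520, Z=5746015.7845
→ Helmert 7p (PV): X=1945755.1182, Y=1912751.9536, Z=5745658.3493

X=1945755.1182 m, Y=1912751.9536 m, Z=5745658.3493 m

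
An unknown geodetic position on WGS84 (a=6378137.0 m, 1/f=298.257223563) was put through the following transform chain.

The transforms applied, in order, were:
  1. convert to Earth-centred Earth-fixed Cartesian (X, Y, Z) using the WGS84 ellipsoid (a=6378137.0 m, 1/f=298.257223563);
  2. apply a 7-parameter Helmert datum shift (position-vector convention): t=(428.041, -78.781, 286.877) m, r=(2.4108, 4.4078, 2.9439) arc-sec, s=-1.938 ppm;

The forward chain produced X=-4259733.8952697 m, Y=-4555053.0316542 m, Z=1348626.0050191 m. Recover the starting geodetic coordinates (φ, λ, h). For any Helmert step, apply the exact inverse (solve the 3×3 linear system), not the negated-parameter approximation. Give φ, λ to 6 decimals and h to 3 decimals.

φ=12.278553°, λ=-133.085631°, h=3648.893 m

start: X=-4259733.8953, Y=-4555053.0317, Z=1348626.0050 m
→ Helmert⁻¹: X=-4260264.0148, Y=-4554906.5151, Z=1348303.9381
→ geod (Bowring, a=6378137.000): φ=12.27855300°, λ=-133.08563100°, h=3648.8930 m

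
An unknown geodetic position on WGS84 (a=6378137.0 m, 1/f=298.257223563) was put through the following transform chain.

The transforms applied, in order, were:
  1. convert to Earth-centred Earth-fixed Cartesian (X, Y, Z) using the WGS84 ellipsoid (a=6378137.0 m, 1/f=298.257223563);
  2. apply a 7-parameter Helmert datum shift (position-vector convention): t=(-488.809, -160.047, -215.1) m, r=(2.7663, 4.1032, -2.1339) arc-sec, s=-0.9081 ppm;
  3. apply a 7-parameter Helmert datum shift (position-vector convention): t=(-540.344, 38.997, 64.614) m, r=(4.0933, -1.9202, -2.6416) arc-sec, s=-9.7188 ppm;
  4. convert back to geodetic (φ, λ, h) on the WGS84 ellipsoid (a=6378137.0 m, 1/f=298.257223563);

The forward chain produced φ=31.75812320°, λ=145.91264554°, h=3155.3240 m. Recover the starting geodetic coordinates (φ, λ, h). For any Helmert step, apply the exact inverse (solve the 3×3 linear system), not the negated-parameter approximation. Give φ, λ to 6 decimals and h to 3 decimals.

start: φ=31.758123°, λ=145.912646°, h=3155.324 m
→ ECEF (a=6378137.000, f=1/298.257223563): X=-4497789.5118, Y=3043784.9145, Z=3339317.2392
→ Helmert⁻¹: X=-4497300.7708, Y=3043784.1705, Z=3339266.5426
→ Helmert⁻¹: X=-4496913.9657, Y=3043945.2445, Z=3339354.3951
→ geod (Bowring, a=6378137.000): φ=31.76142200°, λ=145.90606700°, h=2634.7780 m

φ=31.761422°, λ=145.906067°, h=2634.778 m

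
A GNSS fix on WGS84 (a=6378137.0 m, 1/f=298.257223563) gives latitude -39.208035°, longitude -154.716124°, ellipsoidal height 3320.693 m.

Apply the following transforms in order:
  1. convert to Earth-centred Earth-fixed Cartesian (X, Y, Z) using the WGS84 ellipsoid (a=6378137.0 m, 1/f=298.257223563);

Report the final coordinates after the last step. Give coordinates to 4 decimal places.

X=-4477009.3896 m, Y=-2114731.4247 m, Z=-4012338.3219 m

start: φ=-39.208035°, λ=-154.716124°, h=3320.693 m
→ ECEF (a=6378137.000, f=1/298.257223563): X=-4477009.3896, Y=-2114731.4247, Z=-4012338.3219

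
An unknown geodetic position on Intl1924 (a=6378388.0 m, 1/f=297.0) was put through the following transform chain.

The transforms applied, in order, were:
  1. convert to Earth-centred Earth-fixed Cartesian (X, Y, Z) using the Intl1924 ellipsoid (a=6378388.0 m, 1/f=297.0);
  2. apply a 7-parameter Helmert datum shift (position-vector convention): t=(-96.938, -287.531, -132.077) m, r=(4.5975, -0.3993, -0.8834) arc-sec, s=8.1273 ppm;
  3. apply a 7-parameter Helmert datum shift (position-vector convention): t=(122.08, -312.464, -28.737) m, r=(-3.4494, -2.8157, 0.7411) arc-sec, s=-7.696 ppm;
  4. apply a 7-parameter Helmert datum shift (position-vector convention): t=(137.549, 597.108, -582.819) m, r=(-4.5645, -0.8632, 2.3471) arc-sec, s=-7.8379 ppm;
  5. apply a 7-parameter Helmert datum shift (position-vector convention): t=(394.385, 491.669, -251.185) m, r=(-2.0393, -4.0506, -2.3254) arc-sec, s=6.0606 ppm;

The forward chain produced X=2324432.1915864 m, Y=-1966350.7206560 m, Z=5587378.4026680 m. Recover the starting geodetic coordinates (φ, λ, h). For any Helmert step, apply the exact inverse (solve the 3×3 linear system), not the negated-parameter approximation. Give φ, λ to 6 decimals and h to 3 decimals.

φ=61.578298°, λ=-40.242719°, h=2063.972 m

start: X=2324432.1916, Y=-1966350.7207, Z=5587378.4027 m
→ Helmert⁻¹: X=2324155.6229, Y=-1966859.5101, Z=5587530.6361
→ Helmert⁻¹: X=2324037.2855, Y=-1967622.1453, Z=5588103.9865
→ Helmert⁻¹: X=2324002.3043, Y=-1967426.6227, Z=5588111.1037
→ Helmert⁻¹: X=2324099.5962, Y=-1966988.5926, Z=5588237.1075
→ geod (Bowring, a=6378388.000): φ=61.57829800°, λ=-40.24271900°, h=2063.9720 m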